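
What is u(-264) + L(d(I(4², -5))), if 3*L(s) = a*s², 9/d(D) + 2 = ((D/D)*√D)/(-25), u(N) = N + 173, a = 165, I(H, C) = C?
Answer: -91 + 69609375/(250 + 5*I*√5)² ≈ 1016.1 - 99.22*I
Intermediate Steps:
u(N) = 173 + N
d(D) = 9/(-2 - √D/25) (d(D) = 9/(-2 + ((D/D)*√D)/(-25)) = 9/(-2 + (1*√D)*(-1/25)) = 9/(-2 + √D*(-1/25)) = 9/(-2 - √D/25))
L(s) = 55*s² (L(s) = (165*s²)/3 = 55*s²)
u(-264) + L(d(I(4², -5))) = (173 - 264) + 55*(-225*(-5)/((-5)^(3/2) + 50*(-5)))² = -91 + 55*(-225*(-5)/(-5*I*√5 - 250))² = -91 + 55*(-225*(-5)/(-250 - 5*I*√5))² = -91 + 55*(1125/(-250 - 5*I*√5))² = -91 + 55*(1265625/(-250 - 5*I*√5)²) = -91 + 69609375/(-250 - 5*I*√5)²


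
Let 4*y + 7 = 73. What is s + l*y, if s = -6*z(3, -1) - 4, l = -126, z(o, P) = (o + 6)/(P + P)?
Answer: -2056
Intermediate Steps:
z(o, P) = (6 + o)/(2*P) (z(o, P) = (6 + o)/((2*P)) = (6 + o)*(1/(2*P)) = (6 + o)/(2*P))
y = 33/2 (y = -7/4 + (¼)*73 = -7/4 + 73/4 = 33/2 ≈ 16.500)
s = 23 (s = -3*(6 + 3)/(-1) - 4 = -3*(-1)*9 - 4 = -6*(-9/2) - 4 = 27 - 4 = 23)
s + l*y = 23 - 126*33/2 = 23 - 2079 = -2056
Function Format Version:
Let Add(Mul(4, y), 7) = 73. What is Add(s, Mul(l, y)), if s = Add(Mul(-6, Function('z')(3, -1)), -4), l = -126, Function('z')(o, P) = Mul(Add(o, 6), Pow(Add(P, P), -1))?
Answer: -2056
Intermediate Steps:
Function('z')(o, P) = Mul(Rational(1, 2), Pow(P, -1), Add(6, o)) (Function('z')(o, P) = Mul(Add(6, o), Pow(Mul(2, P), -1)) = Mul(Add(6, o), Mul(Rational(1, 2), Pow(P, -1))) = Mul(Rational(1, 2), Pow(P, -1), Add(6, o)))
y = Rational(33, 2) (y = Add(Rational(-7, 4), Mul(Rational(1, 4), 73)) = Add(Rational(-7, 4), Rational(73, 4)) = Rational(33, 2) ≈ 16.500)
s = 23 (s = Add(Mul(-6, Mul(Rational(1, 2), Pow(-1, -1), Add(6, 3))), -4) = Add(Mul(-6, Mul(Rational(1, 2), -1, 9)), -4) = Add(Mul(-6, Rational(-9, 2)), -4) = Add(27, -4) = 23)
Add(s, Mul(l, y)) = Add(23, Mul(-126, Rational(33, 2))) = Add(23, -2079) = -2056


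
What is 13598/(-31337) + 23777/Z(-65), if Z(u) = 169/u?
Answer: -286590463/31337 ≈ -9145.4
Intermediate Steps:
13598/(-31337) + 23777/Z(-65) = 13598/(-31337) + 23777/((169/(-65))) = 13598*(-1/31337) + 23777/((169*(-1/65))) = -13598/31337 + 23777/(-13/5) = -13598/31337 + 23777*(-5/13) = -13598/31337 - 9145 = -286590463/31337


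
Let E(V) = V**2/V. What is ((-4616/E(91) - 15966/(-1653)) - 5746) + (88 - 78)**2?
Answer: -285155200/50141 ≈ -5687.1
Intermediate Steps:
E(V) = V
((-4616/E(91) - 15966/(-1653)) - 5746) + (88 - 78)**2 = ((-4616/91 - 15966/(-1653)) - 5746) + (88 - 78)**2 = ((-4616*1/91 - 15966*(-1/1653)) - 5746) + 10**2 = ((-4616/91 + 5322/551) - 5746) + 100 = (-2059114/50141 - 5746) + 100 = -290169300/50141 + 100 = -285155200/50141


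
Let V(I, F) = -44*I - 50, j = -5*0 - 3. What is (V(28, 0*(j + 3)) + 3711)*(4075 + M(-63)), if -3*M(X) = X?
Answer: 9949184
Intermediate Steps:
j = -3 (j = 0 - 3 = -3)
M(X) = -X/3
V(I, F) = -50 - 44*I
(V(28, 0*(j + 3)) + 3711)*(4075 + M(-63)) = ((-50 - 44*28) + 3711)*(4075 - 1/3*(-63)) = ((-50 - 1232) + 3711)*(4075 + 21) = (-1282 + 3711)*4096 = 2429*4096 = 9949184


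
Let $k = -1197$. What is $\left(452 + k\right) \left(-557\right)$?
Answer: $414965$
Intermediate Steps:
$\left(452 + k\right) \left(-557\right) = \left(452 - 1197\right) \left(-557\right) = \left(-745\right) \left(-557\right) = 414965$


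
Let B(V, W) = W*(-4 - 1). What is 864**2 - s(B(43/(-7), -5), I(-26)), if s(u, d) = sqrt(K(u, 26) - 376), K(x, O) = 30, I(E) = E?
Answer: 746496 - I*sqrt(346) ≈ 7.465e+5 - 18.601*I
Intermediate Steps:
B(V, W) = -5*W (B(V, W) = W*(-5) = -5*W)
s(u, d) = I*sqrt(346) (s(u, d) = sqrt(30 - 376) = sqrt(-346) = I*sqrt(346))
864**2 - s(B(43/(-7), -5), I(-26)) = 864**2 - I*sqrt(346) = 746496 - I*sqrt(346)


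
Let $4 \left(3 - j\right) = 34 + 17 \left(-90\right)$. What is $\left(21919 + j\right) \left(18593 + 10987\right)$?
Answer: $659515680$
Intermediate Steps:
$j = 377$ ($j = 3 - \frac{34 + 17 \left(-90\right)}{4} = 3 - \frac{34 - 1530}{4} = 3 - -374 = 3 + 374 = 377$)
$\left(21919 + j\right) \left(18593 + 10987\right) = \left(21919 + 377\right) \left(18593 + 10987\right) = 22296 \cdot 29580 = 659515680$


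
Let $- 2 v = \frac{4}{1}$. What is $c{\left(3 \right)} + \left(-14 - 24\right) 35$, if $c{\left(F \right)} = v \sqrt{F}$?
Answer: $-1330 - 2 \sqrt{3} \approx -1333.5$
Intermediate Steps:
$v = -2$ ($v = - \frac{4 \cdot 1^{-1}}{2} = - \frac{4 \cdot 1}{2} = \left(- \frac{1}{2}\right) 4 = -2$)
$c{\left(F \right)} = - 2 \sqrt{F}$
$c{\left(3 \right)} + \left(-14 - 24\right) 35 = - 2 \sqrt{3} + \left(-14 - 24\right) 35 = - 2 \sqrt{3} - 1330 = -1330 - 2 \sqrt{3}$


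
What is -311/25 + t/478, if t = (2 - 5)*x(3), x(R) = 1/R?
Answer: -148683/11950 ≈ -12.442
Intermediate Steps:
x(R) = 1/R
t = -1 (t = (2 - 5)/3 = -3*⅓ = -1)
-311/25 + t/478 = -311/25 - 1/478 = -148683/11950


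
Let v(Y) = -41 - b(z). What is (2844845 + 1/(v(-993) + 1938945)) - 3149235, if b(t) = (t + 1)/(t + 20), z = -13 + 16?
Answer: -13574207519297/44594788 ≈ -3.0439e+5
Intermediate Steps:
z = 3
b(t) = (1 + t)/(20 + t)
v(Y) = -947/23 (v(Y) = -41 - (1 + 3)/(20 + 3) = -41 - 4/23 = -947/23)
(2844845 + 1/(v(-993) + 1938945)) - 3149235 = (2844845 + 1/(-947/23 + 1938945)) - 3149235 = (2844845 + 1/(44594788/23)) - 3149235 = (2844845 + 23/44594788) - 3149235 = 126865259667883/44594788 - 3149235 = -13574207519297/44594788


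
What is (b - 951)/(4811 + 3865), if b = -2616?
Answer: -1189/2892 ≈ -0.41113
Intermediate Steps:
(b - 951)/(4811 + 3865) = (-2616 - 951)/(4811 + 3865) = -3567/8676 = -3567*1/8676 = -1189/2892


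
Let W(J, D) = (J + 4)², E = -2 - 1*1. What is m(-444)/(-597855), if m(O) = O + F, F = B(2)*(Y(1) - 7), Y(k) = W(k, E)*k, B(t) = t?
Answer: 136/199285 ≈ 0.00068244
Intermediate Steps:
E = -3 (E = -2 - 1 = -3)
W(J, D) = (4 + J)²
Y(k) = k*(4 + k)² (Y(k) = (4 + k)²*k = k*(4 + k)²)
F = 36 (F = 2*(1*(4 + 1)² - 7) = 2*(1*5² - 7) = 2*(1*25 - 7) = 2*(25 - 7) = 2*18 = 36)
m(O) = 36 + O (m(O) = O + 36 = 36 + O)
m(-444)/(-597855) = (36 - 444)/(-597855) = -408*(-1/597855) = 136/199285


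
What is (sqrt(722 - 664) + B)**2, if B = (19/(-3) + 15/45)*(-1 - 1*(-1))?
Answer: 58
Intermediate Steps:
B = 0 (B = (19*(-1/3) + 15*(1/45))*(-1 + 1) = (-19/3 + 1/3)*0 = -6*0 = 0)
(sqrt(722 - 664) + B)**2 = (sqrt(722 - 664) + 0)**2 = (sqrt(58) + 0)**2 = (sqrt(58))**2 = 58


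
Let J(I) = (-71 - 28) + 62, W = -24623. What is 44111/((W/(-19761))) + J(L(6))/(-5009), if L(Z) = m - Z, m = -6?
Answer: 4366233363290/123336607 ≈ 35401.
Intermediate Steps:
L(Z) = -6 - Z
J(I) = -37 (J(I) = -99 + 62 = -37)
44111/((W/(-19761))) + J(L(6))/(-5009) = 44111/((-24623/(-19761))) - 37/(-5009) = 44111/((-24623*(-1/19761))) - 37*(-1/5009) = 44111/(24623/19761) + 37/5009 = 44111*(19761/24623) + 37/5009 = 871677471/24623 + 37/5009 = 4366233363290/123336607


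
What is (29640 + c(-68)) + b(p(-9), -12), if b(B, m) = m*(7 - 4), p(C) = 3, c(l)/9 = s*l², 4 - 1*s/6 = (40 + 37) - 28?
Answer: -11206716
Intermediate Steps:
s = -270 (s = 24 - 6*((40 + 37) - 28) = 24 - 6*(77 - 28) = 24 - 6*49 = 24 - 294 = -270)
c(l) = -2430*l² (c(l) = 9*(-270*l²) = -2430*l²)
b(B, m) = 3*m (b(B, m) = m*3 = 3*m)
(29640 + c(-68)) + b(p(-9), -12) = (29640 - 2430*(-68)²) + 3*(-12) = (29640 - 2430*4624) - 36 = (29640 - 11236320) - 36 = -11206680 - 36 = -11206716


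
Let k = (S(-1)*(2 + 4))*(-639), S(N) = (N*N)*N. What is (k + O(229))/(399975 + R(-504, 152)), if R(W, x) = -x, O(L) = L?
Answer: 239/23519 ≈ 0.010162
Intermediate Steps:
S(N) = N³ (S(N) = N²*N = N³)
k = 3834 (k = ((-1)³*(2 + 4))*(-639) = -1*6*(-639) = -6*(-639) = 3834)
(k + O(229))/(399975 + R(-504, 152)) = (3834 + 229)/(399975 - 1*152) = 4063/(399975 - 152) = 4063/399823 = 4063*(1/399823) = 239/23519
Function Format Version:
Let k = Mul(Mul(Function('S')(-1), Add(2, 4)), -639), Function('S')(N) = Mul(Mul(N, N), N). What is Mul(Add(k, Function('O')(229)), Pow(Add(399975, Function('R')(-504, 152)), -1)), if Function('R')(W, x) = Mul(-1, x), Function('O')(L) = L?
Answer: Rational(239, 23519) ≈ 0.010162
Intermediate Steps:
Function('S')(N) = Pow(N, 3) (Function('S')(N) = Mul(Pow(N, 2), N) = Pow(N, 3))
k = 3834 (k = Mul(Mul(Pow(-1, 3), Add(2, 4)), -639) = Mul(Mul(-1, 6), -639) = Mul(-6, -639) = 3834)
Mul(Add(k, Function('O')(229)), Pow(Add(399975, Function('R')(-504, 152)), -1)) = Mul(Add(3834, 229), Pow(Add(399975, Mul(-1, 152)), -1)) = Mul(4063, Pow(Add(399975, -152), -1)) = Mul(4063, Pow(399823, -1)) = Mul(4063, Rational(1, 399823)) = Rational(239, 23519)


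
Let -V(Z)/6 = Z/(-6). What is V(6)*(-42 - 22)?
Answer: -384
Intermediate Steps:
V(Z) = Z (V(Z) = -6*Z/(-6) = -6*Z*(-1)/6 = -(-1)*Z = Z)
V(6)*(-42 - 22) = 6*(-42 - 22) = 6*(-64) = -384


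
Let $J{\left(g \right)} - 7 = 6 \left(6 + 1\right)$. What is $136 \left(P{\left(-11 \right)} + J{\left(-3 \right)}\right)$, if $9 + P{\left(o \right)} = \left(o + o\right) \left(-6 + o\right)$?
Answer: $56304$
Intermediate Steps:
$J{\left(g \right)} = 49$ ($J{\left(g \right)} = 7 + 6 \left(6 + 1\right) = 7 + 6 \cdot 7 = 7 + 42 = 49$)
$P{\left(o \right)} = -9 + 2 o \left(-6 + o\right)$ ($P{\left(o \right)} = -9 + \left(o + o\right) \left(-6 + o\right) = -9 + 2 o \left(-6 + o\right)$)
$136 \left(P{\left(-11 \right)} + J{\left(-3 \right)}\right) = 136 \left(\left(-9 - -132 + 2 \left(-11\right)^{2}\right) + 49\right) = 136 \left(\left(-9 + 132 + 2 \cdot 121\right) + 49\right) = 136 \left(\left(-9 + 132 + 242\right) + 49\right) = 136 \left(365 + 49\right) = 136 \cdot 414 = 56304$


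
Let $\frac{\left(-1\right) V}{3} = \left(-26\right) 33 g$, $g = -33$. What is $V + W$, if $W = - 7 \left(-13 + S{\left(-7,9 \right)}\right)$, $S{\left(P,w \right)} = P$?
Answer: $-84802$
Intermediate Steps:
$V = -84942$ ($V = - 3 \left(-26\right) 33 \left(-33\right) = - 3 \left(\left(-858\right) \left(-33\right)\right) = \left(-3\right) 28314 = -84942$)
$W = 140$ ($W = - 7 \left(-13 - 7\right) = \left(-7\right) \left(-20\right) = 140$)
$V + W = -84942 + 140 = -84802$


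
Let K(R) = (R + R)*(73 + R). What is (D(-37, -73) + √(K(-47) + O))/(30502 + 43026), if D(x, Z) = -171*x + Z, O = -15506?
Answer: 3127/36764 + 5*I*√718/73528 ≈ 0.085056 + 0.0018221*I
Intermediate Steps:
K(R) = 2*R*(73 + R) (K(R) = (2*R)*(73 + R) = 2*R*(73 + R))
D(x, Z) = Z - 171*x
(D(-37, -73) + √(K(-47) + O))/(30502 + 43026) = ((-73 - 171*(-37)) + √(2*(-47)*(73 - 47) - 15506))/(30502 + 43026) = ((-73 + 6327) + √(2*(-47)*26 - 15506))/73528 = (6254 + √(-2444 - 15506))*(1/73528) = (6254 + √(-17950))*(1/73528) = (6254 + 5*I*√718)*(1/73528) = 3127/36764 + 5*I*√718/73528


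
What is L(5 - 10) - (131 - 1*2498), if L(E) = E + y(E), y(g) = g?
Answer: 2357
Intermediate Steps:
L(E) = 2*E (L(E) = E + E = 2*E)
L(5 - 10) - (131 - 1*2498) = 2*(5 - 10) - (131 - 1*2498) = 2*(-5) - (131 - 2498) = -10 - 1*(-2367) = -10 + 2367 = 2357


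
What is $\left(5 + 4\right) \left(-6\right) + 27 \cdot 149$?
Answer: $3969$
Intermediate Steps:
$\left(5 + 4\right) \left(-6\right) + 27 \cdot 149 = 9 \left(-6\right) + 4023 = -54 + 4023 = 3969$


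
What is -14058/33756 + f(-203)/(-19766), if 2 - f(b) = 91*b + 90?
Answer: -37436437/27800879 ≈ -1.3466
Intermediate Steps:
f(b) = -88 - 91*b (f(b) = 2 - (91*b + 90) = 2 - (90 + 91*b) = 2 + (-90 - 91*b) = -88 - 91*b)
-14058/33756 + f(-203)/(-19766) = -14058/33756 + (-88 - 91*(-203))/(-19766) = -14058*1/33756 + (-88 + 18473)*(-1/19766) = -2343/5626 + 18385*(-1/19766) = -2343/5626 - 18385/19766 = -37436437/27800879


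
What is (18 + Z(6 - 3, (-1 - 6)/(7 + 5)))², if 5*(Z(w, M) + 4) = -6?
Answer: 4096/25 ≈ 163.84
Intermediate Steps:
Z(w, M) = -26/5 (Z(w, M) = -4 + (⅕)*(-6) = -4 - 6/5 = -26/5)
(18 + Z(6 - 3, (-1 - 6)/(7 + 5)))² = (18 - 26/5)² = (64/5)² = 4096/25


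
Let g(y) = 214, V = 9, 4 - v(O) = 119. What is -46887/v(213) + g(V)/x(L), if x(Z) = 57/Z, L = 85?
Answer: 4764409/6555 ≈ 726.84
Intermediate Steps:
v(O) = -115 (v(O) = 4 - 1*119 = 4 - 119 = -115)
-46887/v(213) + g(V)/x(L) = -46887/(-115) + 214/((57/85)) = -46887*(-1/115) + 214/((57*(1/85))) = 46887/115 + 214/(57/85) = 46887/115 + 214*(85/57) = 46887/115 + 18190/57 = 4764409/6555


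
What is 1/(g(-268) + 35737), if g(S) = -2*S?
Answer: 1/36273 ≈ 2.7569e-5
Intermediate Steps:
1/(g(-268) + 35737) = 1/(-2*(-268) + 35737) = 1/(536 + 35737) = 1/36273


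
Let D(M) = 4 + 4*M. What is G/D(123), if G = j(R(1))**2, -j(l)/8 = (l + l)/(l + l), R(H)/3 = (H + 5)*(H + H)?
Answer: 4/31 ≈ 0.12903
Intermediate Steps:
R(H) = 6*H*(5 + H) (R(H) = 3*((H + 5)*(H + H)) = 3*((5 + H)*(2*H)) = 3*(2*H*(5 + H)) = 6*H*(5 + H))
j(l) = -8 (j(l) = -8*(l + l)/(l + l) = -8*2*l/(2*l) = -8*2*l*1/(2*l) = -8*1 = -8)
G = 64 (G = (-8)**2 = 64)
G/D(123) = 64/(4 + 4*123) = 64/(4 + 492) = 64/496 = 64*(1/496) = 4/31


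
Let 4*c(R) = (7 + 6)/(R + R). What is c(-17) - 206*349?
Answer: -9777597/136 ≈ -71894.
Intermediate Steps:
c(R) = 13/(8*R) (c(R) = ((7 + 6)/(R + R))/4 = (13/((2*R)))/4 = (13*(1/(2*R)))/4 = (13/(2*R))/4 = 13/(8*R))
c(-17) - 206*349 = (13/8)/(-17) - 206*349 = (13/8)*(-1/17) - 71894 = -13/136 - 71894 = -9777597/136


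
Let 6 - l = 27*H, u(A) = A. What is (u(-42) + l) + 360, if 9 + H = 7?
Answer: 378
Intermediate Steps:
H = -2 (H = -9 + 7 = -2)
l = 60 (l = 6 - 27*(-2) = 6 - 1*(-54) = 6 + 54 = 60)
(u(-42) + l) + 360 = (-42 + 60) + 360 = 18 + 360 = 378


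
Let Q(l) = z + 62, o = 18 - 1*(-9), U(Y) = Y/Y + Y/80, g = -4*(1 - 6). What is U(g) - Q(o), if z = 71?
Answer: -527/4 ≈ -131.75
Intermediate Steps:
g = 20 (g = -4*(-5) = 20)
U(Y) = 1 + Y/80 (U(Y) = 1 + Y*(1/80) = 1 + Y/80)
o = 27 (o = 18 + 9 = 27)
Q(l) = 133 (Q(l) = 71 + 62 = 133)
U(g) - Q(o) = (1 + (1/80)*20) - 1*133 = (1 + ¼) - 133 = 5/4 - 133 = -527/4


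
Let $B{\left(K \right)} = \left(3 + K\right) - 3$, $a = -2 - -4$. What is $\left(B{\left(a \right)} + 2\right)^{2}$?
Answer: $16$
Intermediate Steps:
$a = 2$ ($a = -2 + 4 = 2$)
$B{\left(K \right)} = K$
$\left(B{\left(a \right)} + 2\right)^{2} = \left(2 + 2\right)^{2} = 4^{2} = 16$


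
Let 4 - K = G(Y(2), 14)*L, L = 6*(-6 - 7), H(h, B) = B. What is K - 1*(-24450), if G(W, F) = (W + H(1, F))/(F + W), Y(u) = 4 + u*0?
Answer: 24532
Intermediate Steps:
Y(u) = 4 (Y(u) = 4 + 0 = 4)
L = -78 (L = 6*(-13) = -78)
G(W, F) = 1 (G(W, F) = (W + F)/(F + W) = (F + W)/(F + W) = 1)
K = 82 (K = 4 - (-78) = 4 - 1*(-78) = 4 + 78 = 82)
K - 1*(-24450) = 82 - 1*(-24450) = 82 + 24450 = 24532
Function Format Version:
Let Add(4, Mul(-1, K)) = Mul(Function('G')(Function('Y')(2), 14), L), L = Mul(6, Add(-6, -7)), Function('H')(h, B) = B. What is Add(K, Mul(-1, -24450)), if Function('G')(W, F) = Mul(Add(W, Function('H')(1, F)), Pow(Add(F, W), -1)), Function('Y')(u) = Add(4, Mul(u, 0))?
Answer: 24532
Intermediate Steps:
Function('Y')(u) = 4 (Function('Y')(u) = Add(4, 0) = 4)
L = -78 (L = Mul(6, -13) = -78)
Function('G')(W, F) = 1 (Function('G')(W, F) = Mul(Add(W, F), Pow(Add(F, W), -1)) = Mul(Add(F, W), Pow(Add(F, W), -1)) = 1)
K = 82 (K = Add(4, Mul(-1, Mul(1, -78))) = Add(4, Mul(-1, -78)) = Add(4, 78) = 82)
Add(K, Mul(-1, -24450)) = Add(82, Mul(-1, -24450)) = Add(82, 24450) = 24532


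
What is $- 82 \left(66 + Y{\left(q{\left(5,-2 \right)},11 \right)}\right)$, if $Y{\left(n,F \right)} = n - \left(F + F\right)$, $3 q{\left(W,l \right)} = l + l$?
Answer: $- \frac{10496}{3} \approx -3498.7$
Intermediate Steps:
$q{\left(W,l \right)} = \frac{2 l}{3}$ ($q{\left(W,l \right)} = \frac{l + l}{3} = \frac{2 l}{3}$)
$Y{\left(n,F \right)} = n - 2 F$
$- 82 \left(66 + Y{\left(q{\left(5,-2 \right)},11 \right)}\right) = - 82 \left(66 + \left(\frac{2}{3} \left(-2\right) - 22\right)\right) = - 82 \left(66 - \frac{70}{3}\right) = \left(-82\right) \frac{128}{3} = - \frac{10496}{3}$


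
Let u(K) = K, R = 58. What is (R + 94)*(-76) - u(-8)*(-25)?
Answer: -11752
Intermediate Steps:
(R + 94)*(-76) - u(-8)*(-25) = (58 + 94)*(-76) - (-8)*(-25) = 152*(-76) - 1*200 = -11552 - 200 = -11752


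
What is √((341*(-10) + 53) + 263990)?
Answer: √260633 ≈ 510.52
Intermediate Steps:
√((341*(-10) + 53) + 263990) = √((-3410 + 53) + 263990) = √(-3357 + 263990) = √260633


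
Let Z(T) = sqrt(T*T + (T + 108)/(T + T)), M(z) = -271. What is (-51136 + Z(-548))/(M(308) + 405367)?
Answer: -6392/50637 + sqrt(5636413311)/55498152 ≈ -0.12488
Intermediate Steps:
Z(T) = sqrt(T**2 + (108 + T)/(2*T)) (Z(T) = sqrt(T**2 + (108 + T)/((2*T))) = sqrt(T**2 + (108 + T)*(1/(2*T))) = sqrt(T**2 + (108 + T)/(2*T)))
(-51136 + Z(-548))/(M(308) + 405367) = (-51136 + sqrt(2)*sqrt((108 - 548 + 2*(-548)**3)/(-548))/2)/(-271 + 405367) = (-51136 + sqrt(2)*sqrt(-(108 - 548 + 2*(-164566592))/548)/2)/405096 = (-51136 + sqrt(2)*sqrt(-(108 - 548 - 329133184)/548)/2)*(1/405096) = (-51136 + sqrt(2)*sqrt(-1/548*(-329133624))/2)*(1/405096) = (-51136 + sqrt(2)*sqrt(82283406/137)/2)*(1/405096) = (-51136 + sqrt(2)*(sqrt(11272826622)/137)/2)*(1/405096) = (-51136 + sqrt(5636413311)/137)*(1/405096) = -6392/50637 + sqrt(5636413311)/55498152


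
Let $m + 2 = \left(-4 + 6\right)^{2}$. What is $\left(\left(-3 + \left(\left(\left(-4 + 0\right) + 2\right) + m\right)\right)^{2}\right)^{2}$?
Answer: $81$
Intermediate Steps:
$m = 2$ ($m = -2 + \left(-4 + 6\right)^{2} = -2 + 2^{2} = -2 + 4 = 2$)
$\left(\left(-3 + \left(\left(\left(-4 + 0\right) + 2\right) + m\right)\right)^{2}\right)^{2} = \left(\left(-3 + \left(\left(\left(-4 + 0\right) + 2\right) + 2\right)\right)^{2}\right)^{2} = \left(\left(-3 + \left(\left(-4 + 2\right) + 2\right)\right)^{2}\right)^{2} = \left(\left(-3 + \left(-2 + 2\right)\right)^{2}\right)^{2} = \left(\left(-3 + 0\right)^{2}\right)^{2} = \left(\left(-3\right)^{2}\right)^{2} = 9^{2} = 81$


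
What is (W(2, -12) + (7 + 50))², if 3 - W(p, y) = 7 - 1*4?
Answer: 3249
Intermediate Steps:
W(p, y) = 0 (W(p, y) = 3 - (7 - 1*4) = 3 - (7 - 4) = 3 - 1*3 = 3 - 3 = 0)
(W(2, -12) + (7 + 50))² = (0 + (7 + 50))² = (0 + 57)² = 57² = 3249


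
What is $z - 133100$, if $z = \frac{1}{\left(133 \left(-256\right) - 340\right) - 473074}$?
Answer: $- \frac{67543192201}{507462} \approx -1.331 \cdot 10^{5}$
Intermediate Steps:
$z = - \frac{1}{507462}$ ($z = \frac{1}{\left(-34048 - 340\right) - 473074} = \frac{1}{-34388 - 473074} = \frac{1}{-507462} = - \frac{1}{507462} \approx -1.9706 \cdot 10^{-6}$)
$z - 133100 = - \frac{1}{507462} - 133100 = - \frac{67543192201}{507462}$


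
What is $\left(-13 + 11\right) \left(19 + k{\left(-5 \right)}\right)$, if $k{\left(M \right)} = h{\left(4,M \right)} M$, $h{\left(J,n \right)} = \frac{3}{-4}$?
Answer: $- \frac{91}{2} \approx -45.5$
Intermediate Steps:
$h{\left(J,n \right)} = - \frac{3}{4}$ ($h{\left(J,n \right)} = 3 \left(- \frac{1}{4}\right) = - \frac{3}{4}$)
$k{\left(M \right)} = - \frac{3 M}{4}$
$\left(-13 + 11\right) \left(19 + k{\left(-5 \right)}\right) = \left(-13 + 11\right) \left(19 - - \frac{15}{4}\right) = - 2 \left(19 + \frac{15}{4}\right) = \left(-2\right) \frac{91}{4} = - \frac{91}{2}$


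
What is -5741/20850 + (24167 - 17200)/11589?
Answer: 26243167/80543550 ≈ 0.32583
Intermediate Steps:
-5741/20850 + (24167 - 17200)/11589 = -5741*1/20850 + 6967*(1/11589) = -5741/20850 + 6967/11589 = 26243167/80543550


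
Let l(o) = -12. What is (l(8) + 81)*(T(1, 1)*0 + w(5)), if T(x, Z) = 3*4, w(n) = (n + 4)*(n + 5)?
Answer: 6210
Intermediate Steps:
w(n) = (4 + n)*(5 + n)
T(x, Z) = 12
(l(8) + 81)*(T(1, 1)*0 + w(5)) = (-12 + 81)*(12*0 + (20 + 5**2 + 9*5)) = 69*(0 + (20 + 25 + 45)) = 69*(0 + 90) = 69*90 = 6210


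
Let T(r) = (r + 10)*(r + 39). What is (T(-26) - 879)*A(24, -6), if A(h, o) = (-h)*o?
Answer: -156528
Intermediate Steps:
T(r) = (10 + r)*(39 + r)
A(h, o) = -h*o
(T(-26) - 879)*A(24, -6) = ((390 + (-26)**2 + 49*(-26)) - 879)*(-1*24*(-6)) = ((390 + 676 - 1274) - 879)*144 = (-208 - 879)*144 = -1087*144 = -156528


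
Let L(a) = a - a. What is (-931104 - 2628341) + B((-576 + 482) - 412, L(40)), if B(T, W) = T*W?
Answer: -3559445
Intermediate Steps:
L(a) = 0
(-931104 - 2628341) + B((-576 + 482) - 412, L(40)) = (-931104 - 2628341) + ((-576 + 482) - 412)*0 = -3559445 + (-94 - 412)*0 = -3559445 - 506*0 = -3559445 + 0 = -3559445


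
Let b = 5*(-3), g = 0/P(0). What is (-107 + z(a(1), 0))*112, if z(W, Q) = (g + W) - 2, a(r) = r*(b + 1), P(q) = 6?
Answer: -13776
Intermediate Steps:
g = 0 (g = 0/6 = 0*(⅙) = 0)
b = -15
a(r) = -14*r (a(r) = r*(-15 + 1) = r*(-14) = -14*r)
z(W, Q) = -2 + W (z(W, Q) = (0 + W) - 2 = W - 2 = -2 + W)
(-107 + z(a(1), 0))*112 = (-107 + (-2 - 14*1))*112 = (-107 + (-2 - 14))*112 = (-107 - 16)*112 = -123*112 = -13776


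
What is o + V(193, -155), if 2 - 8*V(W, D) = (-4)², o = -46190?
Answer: -184767/4 ≈ -46192.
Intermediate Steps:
V(W, D) = -7/4 (V(W, D) = ¼ - ⅛*(-4)² = ¼ - ⅛*16 = ¼ - 2 = -7/4)
o + V(193, -155) = -46190 - 7/4 = -184767/4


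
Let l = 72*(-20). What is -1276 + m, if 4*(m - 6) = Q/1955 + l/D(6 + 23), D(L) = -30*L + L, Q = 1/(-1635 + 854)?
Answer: -6520953409041/5136340220 ≈ -1269.6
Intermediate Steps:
Q = -1/781 (Q = 1/(-781) = -1/781 ≈ -0.0012804)
l = -1440
D(L) = -29*L
m = 33016711679/5136340220 (m = 6 + (-1/781/1955 - 1440*(-1/(29*(6 + 23))))/4 = 6 + (-1/781*1/1955 - 1440/((-29*29)))/4 = 6 + (-1/1526855 - 1440/(-841))/4 = 6 + (-1/1526855 - 1440*(-1/841))/4 = 6 + (-1/1526855 + 1440/841)/4 = 6 + (¼)*(2198670359/1284085055) = 6 + 2198670359/5136340220 = 33016711679/5136340220 ≈ 6.4281)
-1276 + m = -1276 + 33016711679/5136340220 = -6520953409041/5136340220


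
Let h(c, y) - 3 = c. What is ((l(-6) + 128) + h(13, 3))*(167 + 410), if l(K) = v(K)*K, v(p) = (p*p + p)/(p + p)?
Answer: 91743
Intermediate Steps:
h(c, y) = 3 + c
v(p) = (p + p**2)/(2*p) (v(p) = (p**2 + p)/((2*p)) = (1/(2*p))*(p + p**2) = (p + p**2)/(2*p))
l(K) = K*(1/2 + K/2) (l(K) = (1/2 + K/2)*K = K*(1/2 + K/2))
((l(-6) + 128) + h(13, 3))*(167 + 410) = (((1/2)*(-6)*(1 - 6) + 128) + (3 + 13))*(167 + 410) = (((1/2)*(-6)*(-5) + 128) + 16)*577 = ((15 + 128) + 16)*577 = (143 + 16)*577 = 159*577 = 91743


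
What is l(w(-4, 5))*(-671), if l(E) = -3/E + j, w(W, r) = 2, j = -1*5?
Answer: 8723/2 ≈ 4361.5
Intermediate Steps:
j = -5
l(E) = -5 - 3/E (l(E) = -3/E - 5 = -5 - 3/E)
l(w(-4, 5))*(-671) = (-5 - 3/2)*(-671) = -13/2*(-671) = 8723/2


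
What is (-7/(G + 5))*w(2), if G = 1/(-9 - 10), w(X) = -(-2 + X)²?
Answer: 0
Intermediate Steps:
G = -1/19 (G = 1/(-19) = -1/19 ≈ -0.052632)
(-7/(G + 5))*w(2) = (-7/(-1/19 + 5))*(-(-2 + 2)²) = (-7/(94/19))*(-1*0²) = ((19/94)*(-7))*(-1*0) = -133/94*0 = 0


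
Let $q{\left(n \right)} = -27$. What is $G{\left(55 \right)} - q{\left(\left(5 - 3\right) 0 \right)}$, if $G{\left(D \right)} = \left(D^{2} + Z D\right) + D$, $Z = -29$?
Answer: $1512$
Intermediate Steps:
$G{\left(D \right)} = D^{2} - 28 D$ ($G{\left(D \right)} = \left(D^{2} - 29 D\right) + D = D^{2} - 28 D$)
$G{\left(55 \right)} - q{\left(\left(5 - 3\right) 0 \right)} = 55 \left(-28 + 55\right) - -27 = 55 \cdot 27 + 27 = 1485 + 27 = 1512$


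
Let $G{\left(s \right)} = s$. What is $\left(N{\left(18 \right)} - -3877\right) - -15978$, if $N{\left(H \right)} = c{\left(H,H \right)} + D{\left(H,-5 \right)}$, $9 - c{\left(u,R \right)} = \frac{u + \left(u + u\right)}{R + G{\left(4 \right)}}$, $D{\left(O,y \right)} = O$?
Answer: $\frac{218675}{11} \approx 19880.0$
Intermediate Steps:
$c{\left(u,R \right)} = 9 - \frac{3 u}{4 + R}$ ($c{\left(u,R \right)} = 9 - \frac{u + \left(u + u\right)}{R + 4} = 9 - \frac{u + 2 u}{4 + R} = 9 - \frac{3 u}{4 + R}$)
$N{\left(H \right)} = H + \frac{3 \left(12 + 2 H\right)}{4 + H}$ ($N{\left(H \right)} = \frac{3 \left(12 - H + 3 H\right)}{4 + H} + H = \frac{3 \left(12 + 2 H\right)}{4 + H} + H = H + \frac{3 \left(12 + 2 H\right)}{4 + H}$)
$\left(N{\left(18 \right)} - -3877\right) - -15978 = \left(\frac{36 + 18^{2} + 10 \cdot 18}{4 + 18} - -3877\right) - -15978 = \left(\frac{36 + 324 + 180}{22} + 3877\right) + 15978 = \left(\frac{1}{22} \cdot 540 + 3877\right) + 15978 = \left(\frac{270}{11} + 3877\right) + 15978 = \frac{42917}{11} + 15978 = \frac{218675}{11}$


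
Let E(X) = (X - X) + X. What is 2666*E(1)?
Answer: 2666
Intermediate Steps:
E(X) = X (E(X) = 0 + X = X)
2666*E(1) = 2666*1 = 2666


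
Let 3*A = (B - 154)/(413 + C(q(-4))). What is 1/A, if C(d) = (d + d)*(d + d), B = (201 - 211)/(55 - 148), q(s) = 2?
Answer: -119691/14312 ≈ -8.3630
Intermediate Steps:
B = 10/93 (B = -10/(-93) = -10*(-1/93) = 10/93 ≈ 0.10753)
C(d) = 4*d² (C(d) = (2*d)*(2*d) = 4*d²)
A = -14312/119691 (A = ((10/93 - 154)/(413 + 4*2²))/3 = (-14312/(93*(413 + 4*4)))/3 = (-14312/(93*(413 + 16)))/3 = (-14312/93/429)/3 = (-14312/93*1/429)/3 = (⅓)*(-14312/39897) = -14312/119691 ≈ -0.11957)
1/A = 1/(-14312/119691) = -119691/14312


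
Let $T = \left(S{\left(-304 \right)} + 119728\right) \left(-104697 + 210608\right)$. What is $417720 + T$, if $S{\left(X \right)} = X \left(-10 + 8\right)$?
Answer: $12745323816$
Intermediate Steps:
$S{\left(X \right)} = - 2 X$ ($S{\left(X \right)} = X \left(-2\right) = - 2 X$)
$T = 12744906096$ ($T = \left(\left(-2\right) \left(-304\right) + 119728\right) \left(-104697 + 210608\right) = \left(608 + 119728\right) 105911 = 120336 \cdot 105911 = 12744906096$)
$417720 + T = 417720 + 12744906096 = 12745323816$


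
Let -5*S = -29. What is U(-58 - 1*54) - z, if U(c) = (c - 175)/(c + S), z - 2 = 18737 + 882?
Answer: -10417316/531 ≈ -19618.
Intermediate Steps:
S = 29/5 (S = -⅕*(-29) = 29/5 ≈ 5.8000)
z = 19621 (z = 2 + (18737 + 882) = 2 + 19619 = 19621)
U(c) = (-175 + c)/(29/5 + c) (U(c) = (c - 175)/(c + 29/5) = (-175 + c)/(29/5 + c))
U(-58 - 1*54) - z = 5*(-175 + (-58 - 1*54))/(29 + 5*(-58 - 1*54)) - 1*19621 = 5*(-175 + (-58 - 54))/(29 + 5*(-58 - 54)) - 19621 = 5*(-175 - 112)/(29 + 5*(-112)) - 19621 = 5*(-287)/(29 - 560) - 19621 = 5*(-287)/(-531) - 19621 = 5*(-1/531)*(-287) - 19621 = 1435/531 - 19621 = -10417316/531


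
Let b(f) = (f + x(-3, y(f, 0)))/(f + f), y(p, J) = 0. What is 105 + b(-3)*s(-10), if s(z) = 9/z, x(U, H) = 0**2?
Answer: 2091/20 ≈ 104.55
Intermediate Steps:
x(U, H) = 0
b(f) = 1/2 (b(f) = (f + 0)/(f + f) = f/((2*f)) = f*(1/(2*f)) = 1/2)
105 + b(-3)*s(-10) = 105 + (9/(-10))/2 = 105 + (9*(-1/10))/2 = 105 + (1/2)*(-9/10) = 105 - 9/20 = 2091/20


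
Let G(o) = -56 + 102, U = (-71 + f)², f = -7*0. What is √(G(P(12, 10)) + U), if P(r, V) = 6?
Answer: √5087 ≈ 71.323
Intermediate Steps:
f = 0
U = 5041 (U = (-71 + 0)² = (-71)² = 5041)
G(o) = 46
√(G(P(12, 10)) + U) = √(46 + 5041) = √5087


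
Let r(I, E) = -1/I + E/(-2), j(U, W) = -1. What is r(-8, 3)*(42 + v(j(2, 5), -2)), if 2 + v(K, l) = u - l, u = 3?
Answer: -495/8 ≈ -61.875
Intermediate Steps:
v(K, l) = 1 - l (v(K, l) = -2 + (3 - l) = 1 - l)
r(I, E) = -1/I - E/2 (r(I, E) = -1/I + E*(-½) = -1/I - E/2)
r(-8, 3)*(42 + v(j(2, 5), -2)) = (-1/(-8) - ½*3)*(42 + (1 - 1*(-2))) = (-1*(-⅛) - 3/2)*(42 + (1 + 2)) = (⅛ - 3/2)*(42 + 3) = -11/8*45 = -495/8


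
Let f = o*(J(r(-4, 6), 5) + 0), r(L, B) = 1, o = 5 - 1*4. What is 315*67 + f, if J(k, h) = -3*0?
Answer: 21105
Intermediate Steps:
o = 1 (o = 5 - 4 = 1)
J(k, h) = 0
f = 0 (f = 1*(0 + 0) = 1*0 = 0)
315*67 + f = 315*67 + 0 = 21105 + 0 = 21105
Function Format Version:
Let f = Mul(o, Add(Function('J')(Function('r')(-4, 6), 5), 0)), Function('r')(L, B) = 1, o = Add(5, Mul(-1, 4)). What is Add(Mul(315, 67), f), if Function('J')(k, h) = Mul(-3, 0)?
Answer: 21105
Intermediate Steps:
o = 1 (o = Add(5, -4) = 1)
Function('J')(k, h) = 0
f = 0 (f = Mul(1, Add(0, 0)) = Mul(1, 0) = 0)
Add(Mul(315, 67), f) = Add(Mul(315, 67), 0) = Add(21105, 0) = 21105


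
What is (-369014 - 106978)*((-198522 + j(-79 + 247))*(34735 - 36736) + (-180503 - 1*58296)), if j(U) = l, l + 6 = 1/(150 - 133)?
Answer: -3212596332468864/17 ≈ -1.8898e+14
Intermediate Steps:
l = -101/17 (l = -6 + 1/(150 - 133) = -6 + 1/17 = -101/17 ≈ -5.9412)
j(U) = -101/17
(-369014 - 106978)*((-198522 + j(-79 + 247))*(34735 - 36736) + (-180503 - 1*58296)) = (-369014 - 106978)*((-198522 - 101/17)*(34735 - 36736) + (-180503 - 1*58296)) = -475992*(-3374975/17*(-2001) + (-180503 - 58296)) = -475992*(6753324975/17 - 238799) = -475992*6749265392/17 = -3212596332468864/17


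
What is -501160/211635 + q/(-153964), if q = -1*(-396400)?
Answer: -8052635612/1629208557 ≈ -4.9427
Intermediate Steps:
q = 396400
-501160/211635 + q/(-153964) = -501160/211635 + 396400/(-153964) = -501160*1/211635 + 396400*(-1/153964) = -100232/42327 - 99100/38491 = -8052635612/1629208557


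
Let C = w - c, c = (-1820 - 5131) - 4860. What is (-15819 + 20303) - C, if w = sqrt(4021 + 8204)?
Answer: -7327 - 5*sqrt(489) ≈ -7437.6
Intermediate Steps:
c = -11811 (c = -6951 - 4860 = -11811)
w = 5*sqrt(489) (w = sqrt(12225) = 5*sqrt(489) ≈ 110.57)
C = 11811 + 5*sqrt(489) (C = 5*sqrt(489) - 1*(-11811) = 5*sqrt(489) + 11811 = 11811 + 5*sqrt(489) ≈ 11922.)
(-15819 + 20303) - C = (-15819 + 20303) - (11811 + 5*sqrt(489)) = 4484 + (-11811 - 5*sqrt(489)) = -7327 - 5*sqrt(489)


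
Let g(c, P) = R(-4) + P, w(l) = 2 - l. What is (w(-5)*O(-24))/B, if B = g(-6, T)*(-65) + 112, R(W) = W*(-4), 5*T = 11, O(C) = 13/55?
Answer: -13/8415 ≈ -0.0015449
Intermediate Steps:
O(C) = 13/55 (O(C) = 13*(1/55) = 13/55)
T = 11/5 (T = (⅕)*11 = 11/5 ≈ 2.2000)
R(W) = -4*W
g(c, P) = 16 + P (g(c, P) = -4*(-4) + P = 16 + P)
B = -1071 (B = (16 + 11/5)*(-65) + 112 = (91/5)*(-65) + 112 = -1183 + 112 = -1071)
(w(-5)*O(-24))/B = ((2 - 1*(-5))*(13/55))/(-1071) = ((2 + 5)*(13/55))*(-1/1071) = (7*(13/55))*(-1/1071) = (91/55)*(-1/1071) = -13/8415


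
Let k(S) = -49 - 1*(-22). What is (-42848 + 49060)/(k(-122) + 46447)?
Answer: 1553/11605 ≈ 0.13382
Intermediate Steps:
k(S) = -27 (k(S) = -49 + 22 = -27)
(-42848 + 49060)/(k(-122) + 46447) = (-42848 + 49060)/(-27 + 46447) = 6212/46420 = 6212*(1/46420) = 1553/11605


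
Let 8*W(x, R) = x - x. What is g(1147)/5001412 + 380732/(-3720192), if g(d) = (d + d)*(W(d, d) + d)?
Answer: 492777410017/1162888306944 ≈ 0.42375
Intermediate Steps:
W(x, R) = 0 (W(x, R) = (x - x)/8 = (⅛)*0 = 0)
g(d) = 2*d² (g(d) = (d + d)*(0 + d) = (2*d)*d = 2*d²)
g(1147)/5001412 + 380732/(-3720192) = (2*1147²)/5001412 + 380732/(-3720192) = (2*1315609)*(1/5001412) + 380732*(-1/3720192) = 2631218*(1/5001412) - 95183/930048 = 1315609/2500706 - 95183/930048 = 492777410017/1162888306944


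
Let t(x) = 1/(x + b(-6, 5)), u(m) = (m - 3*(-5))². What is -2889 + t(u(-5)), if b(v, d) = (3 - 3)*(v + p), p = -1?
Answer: -288899/100 ≈ -2889.0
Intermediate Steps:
b(v, d) = 0 (b(v, d) = (3 - 3)*(v - 1) = 0*(-1 + v) = 0)
u(m) = (15 + m)² (u(m) = (m + 15)² = (15 + m)²)
t(x) = 1/x (t(x) = 1/(x + 0) = 1/x)
-2889 + t(u(-5)) = -2889 + 1/((15 - 5)²) = -2889 + 1/(10²) = -2889 + 1/100 = -288899/100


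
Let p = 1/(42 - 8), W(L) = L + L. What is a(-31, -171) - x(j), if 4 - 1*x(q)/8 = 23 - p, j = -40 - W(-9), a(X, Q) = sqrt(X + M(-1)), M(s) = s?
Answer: 2580/17 + 4*I*sqrt(2) ≈ 151.76 + 5.6569*I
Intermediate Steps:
a(X, Q) = sqrt(-1 + X) (a(X, Q) = sqrt(X - 1) = sqrt(-1 + X))
W(L) = 2*L
p = 1/34 ≈ 0.029412
j = -22 (j = -40 - 2*(-9) = -40 - 1*(-18) = -40 + 18 = -22)
x(q) = -2580/17 (x(q) = 32 - 8*(23 - 1*1/34) = 32 - 8*(23 - 1/34) = 32 - 8*781/34 = 32 - 3124/17 = -2580/17)
a(-31, -171) - x(j) = sqrt(-1 - 31) - 1*(-2580/17) = sqrt(-32) + 2580/17 = 4*I*sqrt(2) + 2580/17 = 2580/17 + 4*I*sqrt(2)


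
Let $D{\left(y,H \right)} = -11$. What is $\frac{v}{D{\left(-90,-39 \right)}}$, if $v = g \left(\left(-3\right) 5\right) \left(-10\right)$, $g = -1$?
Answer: $\frac{150}{11} \approx 13.636$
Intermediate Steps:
$v = -150$ ($v = - \left(-3\right) 5 \left(-10\right) = \left(-1\right) \left(-15\right) \left(-10\right) = 15 \left(-10\right) = -150$)
$\frac{v}{D{\left(-90,-39 \right)}} = - \frac{150}{-11} = \left(-150\right) \left(- \frac{1}{11}\right) = \frac{150}{11}$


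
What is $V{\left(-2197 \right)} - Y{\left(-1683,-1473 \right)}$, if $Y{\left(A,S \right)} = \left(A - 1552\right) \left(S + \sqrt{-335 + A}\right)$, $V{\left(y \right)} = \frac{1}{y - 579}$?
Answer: $- \frac{13228070281}{2776} + 3235 i \sqrt{2018} \approx -4.7652 \cdot 10^{6} + 1.4532 \cdot 10^{5} i$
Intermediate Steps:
$V{\left(y \right)} = \frac{1}{-579 + y}$ ($V{\left(y \right)} = \frac{1}{y - 579} = \frac{1}{-579 + y}$)
$Y{\left(A,S \right)} = \left(-1552 + A\right) \left(S + \sqrt{-335 + A}\right)$
$V{\left(-2197 \right)} - Y{\left(-1683,-1473 \right)} = \frac{1}{-579 - 2197} - \left(\left(-1552\right) \left(-1473\right) - 1552 \sqrt{-335 - 1683} - -2479059 - 1683 \sqrt{-335 - 1683}\right) = \frac{1}{-2776} - \left(2286096 - 1552 \sqrt{-2018} + 2479059 - 1683 \sqrt{-2018}\right) = - \frac{1}{2776} - \left(2286096 - 1552 i \sqrt{2018} + 2479059 - 1683 i \sqrt{2018}\right) = - \frac{1}{2776} - \left(4765155 - 3235 i \sqrt{2018}\right) = - \frac{13228070281}{2776} + 3235 i \sqrt{2018}$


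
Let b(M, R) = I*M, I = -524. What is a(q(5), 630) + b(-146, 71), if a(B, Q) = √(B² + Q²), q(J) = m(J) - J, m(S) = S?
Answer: 77134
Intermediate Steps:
q(J) = 0 (q(J) = J - J = 0)
b(M, R) = -524*M
a(q(5), 630) + b(-146, 71) = √(0² + 630²) - 524*(-146) = √(0 + 396900) + 76504 = √396900 + 76504 = 630 + 76504 = 77134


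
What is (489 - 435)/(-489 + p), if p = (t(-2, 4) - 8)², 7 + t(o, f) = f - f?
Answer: -9/44 ≈ -0.20455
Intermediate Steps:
t(o, f) = -7 (t(o, f) = -7 + (f - f) = -7 + 0 = -7)
p = 225 (p = (-7 - 8)² = (-15)² = 225)
(489 - 435)/(-489 + p) = (489 - 435)/(-489 + 225) = 54/(-264) = 54*(-1/264) = -9/44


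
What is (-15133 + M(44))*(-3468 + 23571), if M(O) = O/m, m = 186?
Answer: -9430632247/31 ≈ -3.0421e+8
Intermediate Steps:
M(O) = O/186
(-15133 + M(44))*(-3468 + 23571) = (-15133 + (1/186)*44)*(-3468 + 23571) = (-15133 + 22/93)*20103 = -1407347/93*20103 = -9430632247/31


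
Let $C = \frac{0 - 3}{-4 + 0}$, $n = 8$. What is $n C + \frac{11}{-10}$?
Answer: $\frac{49}{10} \approx 4.9$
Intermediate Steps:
$C = \frac{3}{4}$ ($C = - \frac{3}{-4} = \left(-3\right) \left(- \frac{1}{4}\right) = \frac{3}{4} \approx 0.75$)
$n C + \frac{11}{-10} = 8 \cdot \frac{3}{4} + \frac{11}{-10} = 6 + 11 \left(- \frac{1}{10}\right) = 6 - \frac{11}{10} = \frac{49}{10}$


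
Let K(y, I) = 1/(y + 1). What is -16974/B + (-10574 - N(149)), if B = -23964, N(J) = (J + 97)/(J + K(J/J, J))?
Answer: -12628653421/1194206 ≈ -10575.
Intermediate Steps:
K(y, I) = 1/(1 + y)
N(J) = (97 + J)/(1/2 + J) (N(J) = (J + 97)/(J + 1/(1 + J/J)) = (97 + J)/(J + 1/(1 + 1)) = (97 + J)/(J + 1/2) = (97 + J)/(1/2 + J))
-16974/B + (-10574 - N(149)) = -16974/(-23964) + (-10574 - 2*(97 + 149)/(1 + 2*149)) = -16974*(-1/23964) + (-10574 - 2*246/(1 + 298)) = 2829/3994 + (-10574 - 2*246/299) = 2829/3994 + (-10574 - 1*492/299) = 2829/3994 + (-10574 - 492/299) = 2829/3994 - 3162118/299 = -12628653421/1194206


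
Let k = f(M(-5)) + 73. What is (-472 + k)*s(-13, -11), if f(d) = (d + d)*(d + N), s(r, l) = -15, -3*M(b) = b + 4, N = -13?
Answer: 18335/3 ≈ 6111.7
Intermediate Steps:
M(b) = -4/3 - b/3 (M(b) = -(b + 4)/3 = -(4 + b)/3 = -4/3 - b/3)
f(d) = 2*d*(-13 + d) (f(d) = (d + d)*(d - 13) = (2*d)*(-13 + d) = 2*d*(-13 + d))
k = 581/9 (k = 2*(-4/3 - ⅓*(-5))*(-13 + (-4/3 - ⅓*(-5))) + 73 = 2*(-4/3 + 5/3)*(-13 + (-4/3 + 5/3)) + 73 = 2*(⅓)*(-13 + ⅓) + 73 = 2*(⅓)*(-38/3) + 73 = -76/9 + 73 = 581/9 ≈ 64.556)
(-472 + k)*s(-13, -11) = (-472 + 581/9)*(-15) = -3667/9*(-15) = 18335/3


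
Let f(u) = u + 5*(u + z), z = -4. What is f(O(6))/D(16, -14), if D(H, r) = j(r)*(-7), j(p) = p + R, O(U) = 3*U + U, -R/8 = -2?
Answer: -62/7 ≈ -8.8571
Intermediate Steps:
R = 16 (R = -8*(-2) = 16)
O(U) = 4*U
j(p) = 16 + p (j(p) = p + 16 = 16 + p)
D(H, r) = -112 - 7*r (D(H, r) = (16 + r)*(-7) = -112 - 7*r)
f(u) = -20 + 6*u (f(u) = u + 5*(u - 4) = u + 5*(-4 + u) = u + (-20 + 5*u) = -20 + 6*u)
f(O(6))/D(16, -14) = (-20 + 6*(4*6))/(-112 - 7*(-14)) = (-20 + 6*24)/(-112 + 98) = (-20 + 144)/(-14) = 124*(-1/14) = -62/7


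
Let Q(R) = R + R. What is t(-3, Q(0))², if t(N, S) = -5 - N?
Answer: 4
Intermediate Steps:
Q(R) = 2*R
t(-3, Q(0))² = (-5 - 1*(-3))² = (-5 + 3)² = (-2)² = 4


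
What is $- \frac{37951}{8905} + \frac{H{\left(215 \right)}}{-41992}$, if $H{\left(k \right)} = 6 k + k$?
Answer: $- \frac{1607040417}{373938760} \approx -4.2976$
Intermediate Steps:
$H{\left(k \right)} = 7 k$
$- \frac{37951}{8905} + \frac{H{\left(215 \right)}}{-41992} = - \frac{37951}{8905} + \frac{7 \cdot 215}{-41992} = \left(-37951\right) \frac{1}{8905} + 1505 \left(- \frac{1}{41992}\right) = - \frac{37951}{8905} - \frac{1505}{41992} = - \frac{1607040417}{373938760}$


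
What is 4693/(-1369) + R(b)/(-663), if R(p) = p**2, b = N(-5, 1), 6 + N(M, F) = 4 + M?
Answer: -3178540/907647 ≈ -3.5020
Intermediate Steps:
N(M, F) = -2 + M (N(M, F) = -6 + (4 + M) = -2 + M)
b = -7 (b = -2 - 5 = -7)
4693/(-1369) + R(b)/(-663) = 4693/(-1369) + (-7)**2/(-663) = 4693*(-1/1369) + 49*(-1/663) = -4693/1369 - 49/663 = -3178540/907647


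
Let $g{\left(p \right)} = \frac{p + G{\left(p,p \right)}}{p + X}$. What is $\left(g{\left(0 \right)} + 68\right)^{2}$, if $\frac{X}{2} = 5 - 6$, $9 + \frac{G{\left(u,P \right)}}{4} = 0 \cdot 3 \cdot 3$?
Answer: $7396$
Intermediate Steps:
$G{\left(u,P \right)} = -36$ ($G{\left(u,P \right)} = -36 + 4 \cdot 0 \cdot 3 \cdot 3 = -36 + 4 \cdot 0 \cdot 3 = -36 + 4 \cdot 0 = -36 + 0 = -36$)
$X = -2$ ($X = 2 \left(5 - 6\right) = 2 \left(-1\right) = -2$)
$g{\left(p \right)} = \frac{-36 + p}{-2 + p}$ ($g{\left(p \right)} = \frac{p - 36}{p - 2} = \frac{-36 + p}{-2 + p}$)
$\left(g{\left(0 \right)} + 68\right)^{2} = \left(\frac{-36 + 0}{-2 + 0} + 68\right)^{2} = \left(\frac{1}{-2} \left(-36\right) + 68\right)^{2} = \left(\left(- \frac{1}{2}\right) \left(-36\right) + 68\right)^{2} = \left(18 + 68\right)^{2} = 86^{2} = 7396$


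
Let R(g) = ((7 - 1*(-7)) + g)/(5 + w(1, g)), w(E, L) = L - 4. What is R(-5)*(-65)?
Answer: 585/4 ≈ 146.25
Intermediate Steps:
w(E, L) = -4 + L
R(g) = (14 + g)/(1 + g) (R(g) = ((7 - 1*(-7)) + g)/(5 + (-4 + g)) = ((7 + 7) + g)/(1 + g) = (14 + g)/(1 + g))
R(-5)*(-65) = ((14 - 5)/(1 - 5))*(-65) = (9/(-4))*(-65) = -1/4*9*(-65) = -9/4*(-65) = 585/4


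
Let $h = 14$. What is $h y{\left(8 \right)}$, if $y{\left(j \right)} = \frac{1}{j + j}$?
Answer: $\frac{7}{8} \approx 0.875$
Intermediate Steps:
$y{\left(j \right)} = \frac{1}{2 j}$
$h y{\left(8 \right)} = 14 \frac{1}{2 \cdot 8} = 14 \cdot \frac{1}{2} \cdot \frac{1}{8} = 14 \cdot \frac{1}{16} = \frac{7}{8}$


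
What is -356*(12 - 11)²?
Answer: -356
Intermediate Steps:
-356*(12 - 11)² = -356*1² = -356*1 = -356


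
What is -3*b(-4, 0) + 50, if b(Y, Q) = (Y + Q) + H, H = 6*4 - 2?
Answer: -4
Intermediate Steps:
H = 22 (H = 24 - 2 = 22)
b(Y, Q) = 22 + Q + Y (b(Y, Q) = (Y + Q) + 22 = (Q + Y) + 22 = 22 + Q + Y)
-3*b(-4, 0) + 50 = -3*(22 + 0 - 4) + 50 = -3*18 + 50 = -54 + 50 = -4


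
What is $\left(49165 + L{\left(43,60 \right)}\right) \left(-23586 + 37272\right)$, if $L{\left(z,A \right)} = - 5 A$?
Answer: $668766390$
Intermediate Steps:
$\left(49165 + L{\left(43,60 \right)}\right) \left(-23586 + 37272\right) = \left(49165 - 300\right) \left(-23586 + 37272\right) = \left(49165 - 300\right) 13686 = 48865 \cdot 13686 = 668766390$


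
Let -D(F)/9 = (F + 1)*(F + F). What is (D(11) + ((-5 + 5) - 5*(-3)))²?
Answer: 5574321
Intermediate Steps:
D(F) = -18*F*(1 + F) (D(F) = -9*(F + 1)*(F + F) = -9*(1 + F)*2*F = -18*F*(1 + F))
(D(11) + ((-5 + 5) - 5*(-3)))² = (-18*11*(1 + 11) + ((-5 + 5) - 5*(-3)))² = (-18*11*12 + (0 + 15))² = (-2376 + 15)² = (-2361)² = 5574321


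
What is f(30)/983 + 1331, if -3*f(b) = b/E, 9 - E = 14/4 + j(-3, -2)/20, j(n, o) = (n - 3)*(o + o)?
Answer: 56259939/42269 ≈ 1331.0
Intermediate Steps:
j(n, o) = 2*o*(-3 + n) (j(n, o) = (-3 + n)*(2*o) = 2*o*(-3 + n))
E = 43/10 (E = 9 - (14/4 + (2*(-2)*(-3 - 3))/20) = 9 - (14*(1/4) + (2*(-2)*(-6))*(1/20)) = 9 - (7/2 + 24*(1/20)) = 9 - (7/2 + 6/5) = 9 - 1*47/10 = 9 - 47/10 = 43/10 ≈ 4.3000)
f(b) = -10*b/129 (f(b) = -b/(3*43/10) = -b*10/(3*43) = -10*b/129)
f(30)/983 + 1331 = -10/129*30/983 + 1331 = -100/43*1/983 + 1331 = -100/42269 + 1331 = 56259939/42269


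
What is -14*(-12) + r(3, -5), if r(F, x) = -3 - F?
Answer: 162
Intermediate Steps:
-14*(-12) + r(3, -5) = -14*(-12) + (-3 - 1*3) = 168 + (-3 - 3) = 168 - 6 = 162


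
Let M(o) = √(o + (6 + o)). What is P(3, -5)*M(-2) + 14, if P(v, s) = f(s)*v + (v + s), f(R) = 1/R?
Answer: 14 - 13*√2/5 ≈ 10.323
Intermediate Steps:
M(o) = √(6 + 2*o)
f(R) = 1/R
P(v, s) = s + v + v/s (P(v, s) = v/s + (v + s) = v/s + (s + v) = s + v + v/s)
P(3, -5)*M(-2) + 14 = (-5 + 3 + 3/(-5))*√(6 + 2*(-2)) + 14 = (-5 + 3 + 3*(-⅕))*√(6 - 4) + 14 = (-5 + 3 - ⅗)*√2 + 14 = -13*√2/5 + 14 = 14 - 13*√2/5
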